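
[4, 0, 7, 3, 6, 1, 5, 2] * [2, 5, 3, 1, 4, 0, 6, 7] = [4, 2, 7, 1, 6, 5, 0, 3]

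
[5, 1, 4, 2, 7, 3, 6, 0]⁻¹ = [7, 1, 3, 5, 2, 0, 6, 4]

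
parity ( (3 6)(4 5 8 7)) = even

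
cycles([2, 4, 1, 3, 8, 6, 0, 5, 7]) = (0 2 1 4 8 7 5 6)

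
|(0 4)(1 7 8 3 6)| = 10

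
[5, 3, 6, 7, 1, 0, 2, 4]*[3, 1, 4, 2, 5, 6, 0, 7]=[6, 2, 0, 7, 1, 3, 4, 5]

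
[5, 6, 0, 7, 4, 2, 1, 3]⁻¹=[2, 6, 5, 7, 4, 0, 1, 3]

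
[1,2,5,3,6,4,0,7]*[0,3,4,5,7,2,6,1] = [3,4,2,5,6,7,0,1]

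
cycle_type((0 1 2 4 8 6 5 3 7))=9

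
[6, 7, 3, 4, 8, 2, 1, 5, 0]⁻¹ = [8, 6, 5, 2, 3, 7, 0, 1, 4]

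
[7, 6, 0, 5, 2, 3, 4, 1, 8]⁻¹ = [2, 7, 4, 5, 6, 3, 1, 0, 8]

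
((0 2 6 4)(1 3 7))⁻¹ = (0 4 6 2)(1 7 3)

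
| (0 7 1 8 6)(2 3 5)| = 15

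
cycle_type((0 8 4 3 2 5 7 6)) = 8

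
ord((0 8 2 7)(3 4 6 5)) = 4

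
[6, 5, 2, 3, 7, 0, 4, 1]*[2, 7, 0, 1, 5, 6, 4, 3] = [4, 6, 0, 1, 3, 2, 5, 7]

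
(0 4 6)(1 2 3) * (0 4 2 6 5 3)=(0 2)(1 6 4 5 3)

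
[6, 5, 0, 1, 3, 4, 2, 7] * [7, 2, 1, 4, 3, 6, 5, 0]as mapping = [0→5, 1→6, 2→7, 3→2, 4→4, 5→3, 6→1, 7→0]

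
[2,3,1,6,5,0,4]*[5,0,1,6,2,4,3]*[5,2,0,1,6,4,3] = [2,3,5,1,6,4,0]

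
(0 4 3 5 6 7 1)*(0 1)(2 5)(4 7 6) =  (0 7)(2 5 4 3)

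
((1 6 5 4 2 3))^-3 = (1 4)(2 6)(3 5)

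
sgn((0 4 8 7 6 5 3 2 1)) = 1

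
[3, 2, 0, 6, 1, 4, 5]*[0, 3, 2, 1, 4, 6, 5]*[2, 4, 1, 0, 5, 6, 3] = [4, 1, 2, 6, 0, 5, 3]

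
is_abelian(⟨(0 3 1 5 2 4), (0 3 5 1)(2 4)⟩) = no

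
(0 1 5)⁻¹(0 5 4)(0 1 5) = (0 4 1)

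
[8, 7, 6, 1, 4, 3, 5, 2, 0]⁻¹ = [8, 3, 7, 5, 4, 6, 2, 1, 0]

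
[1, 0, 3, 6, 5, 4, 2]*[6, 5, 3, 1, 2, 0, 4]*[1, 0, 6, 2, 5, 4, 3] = [4, 3, 0, 5, 1, 6, 2]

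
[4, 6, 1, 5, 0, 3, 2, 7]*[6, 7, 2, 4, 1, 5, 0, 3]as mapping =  [0→1, 1→0, 2→7, 3→5, 4→6, 5→4, 6→2, 7→3]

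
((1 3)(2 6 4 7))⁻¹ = (1 3)(2 7 4 6)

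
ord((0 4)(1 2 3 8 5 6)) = 6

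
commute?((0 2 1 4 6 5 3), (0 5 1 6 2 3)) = no:(0 2 1 4 6 5 3)*(0 5 1 6 2 3) = (0 3 5)(1 4 2 6), (0 5 1 6 2 3)*(0 2 1 4 6 5 3) = (0 3 2)(1 5 4 6)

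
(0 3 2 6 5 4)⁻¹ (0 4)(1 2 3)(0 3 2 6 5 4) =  (0 3)(1 6 2)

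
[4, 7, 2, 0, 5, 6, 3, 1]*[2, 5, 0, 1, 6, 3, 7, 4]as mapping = [0→6, 1→4, 2→0, 3→2, 4→3, 5→7, 6→1, 7→5]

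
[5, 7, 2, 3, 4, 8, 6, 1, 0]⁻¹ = [8, 7, 2, 3, 4, 0, 6, 1, 5]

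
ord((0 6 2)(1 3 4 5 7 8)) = 6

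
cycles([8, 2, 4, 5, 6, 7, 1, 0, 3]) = (0 8 3 5 7)(1 2 4 6)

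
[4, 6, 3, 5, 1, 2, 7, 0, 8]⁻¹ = [7, 4, 5, 2, 0, 3, 1, 6, 8]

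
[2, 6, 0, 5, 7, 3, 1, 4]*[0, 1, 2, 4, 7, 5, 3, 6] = [2, 3, 0, 5, 6, 4, 1, 7]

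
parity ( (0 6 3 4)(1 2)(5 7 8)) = even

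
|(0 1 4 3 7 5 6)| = 7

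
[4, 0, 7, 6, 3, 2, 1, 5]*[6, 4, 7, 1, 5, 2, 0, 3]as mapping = [0→5, 1→6, 2→3, 3→0, 4→1, 5→7, 6→4, 7→2]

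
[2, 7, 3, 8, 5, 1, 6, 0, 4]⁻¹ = [7, 5, 0, 2, 8, 4, 6, 1, 3]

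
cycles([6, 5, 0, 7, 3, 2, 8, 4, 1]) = (0 6 8 1 5 2)(3 7 4)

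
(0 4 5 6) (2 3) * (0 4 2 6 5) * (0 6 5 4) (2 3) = (0 3 5 4 6) 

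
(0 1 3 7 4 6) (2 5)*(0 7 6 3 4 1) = (1 4 3 6 7) (2 5) 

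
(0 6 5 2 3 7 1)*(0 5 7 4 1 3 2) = (0 6 7 3 4 1 5)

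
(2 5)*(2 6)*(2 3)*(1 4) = (1 4)(2 5 6 3)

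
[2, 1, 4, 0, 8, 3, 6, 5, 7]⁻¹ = [3, 1, 0, 5, 2, 7, 6, 8, 4]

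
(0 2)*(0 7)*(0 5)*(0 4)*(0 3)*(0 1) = (0 2 7 5 4 3 1)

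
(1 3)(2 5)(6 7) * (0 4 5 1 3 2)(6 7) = (0 4 5)(1 2)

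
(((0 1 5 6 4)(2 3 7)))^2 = (0 5 4 1 6)(2 7 3)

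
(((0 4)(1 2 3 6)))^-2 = (1 3)(2 6)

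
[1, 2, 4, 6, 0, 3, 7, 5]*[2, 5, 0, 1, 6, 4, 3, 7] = [5, 0, 6, 3, 2, 1, 7, 4]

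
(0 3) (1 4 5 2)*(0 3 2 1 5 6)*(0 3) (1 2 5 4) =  (0 5 2 4 6 3) 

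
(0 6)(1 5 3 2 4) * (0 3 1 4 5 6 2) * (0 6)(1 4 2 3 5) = (0 3 6 5 4 2 1)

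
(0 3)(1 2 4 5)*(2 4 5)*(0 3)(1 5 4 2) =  (1 2 4)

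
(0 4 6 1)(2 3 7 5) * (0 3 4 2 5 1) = (0 2 4 6)(1 3 7)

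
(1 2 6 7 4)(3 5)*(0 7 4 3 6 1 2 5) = (0 7 3)(1 5 6 4 2)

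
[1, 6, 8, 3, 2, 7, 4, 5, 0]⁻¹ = [8, 0, 4, 3, 6, 7, 1, 5, 2]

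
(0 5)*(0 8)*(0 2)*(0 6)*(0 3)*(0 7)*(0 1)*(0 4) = (0 5 8 2 6 3 7 1 4)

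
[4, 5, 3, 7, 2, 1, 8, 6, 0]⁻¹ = [8, 5, 4, 2, 0, 1, 7, 3, 6]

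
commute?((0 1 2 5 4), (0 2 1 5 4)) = no:(0 1 2 5 4) * (0 2 1 5 4) = (0 5)(2 4), (0 2 1 5 4) * (0 1 2 5 4) = (0 5)(1 4)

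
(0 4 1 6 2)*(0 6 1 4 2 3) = (0 2 6 3)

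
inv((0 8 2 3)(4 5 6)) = (0 3 2 8)(4 6 5)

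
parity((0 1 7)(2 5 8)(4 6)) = odd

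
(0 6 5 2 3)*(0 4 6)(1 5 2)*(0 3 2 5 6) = (0 3 4)(1 6 5)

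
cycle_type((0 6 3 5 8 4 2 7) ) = 8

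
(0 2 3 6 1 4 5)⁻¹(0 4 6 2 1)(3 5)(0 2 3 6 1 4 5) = (0 6)(1 3 4 2 5)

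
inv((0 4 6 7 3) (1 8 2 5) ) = (0 3 7 6 4) (1 5 2 8) 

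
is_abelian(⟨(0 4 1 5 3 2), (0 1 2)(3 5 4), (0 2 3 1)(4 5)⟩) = no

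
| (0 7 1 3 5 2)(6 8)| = 6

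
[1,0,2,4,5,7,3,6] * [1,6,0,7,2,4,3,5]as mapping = [0→6,1→1,2→0,3→2,4→4,5→5,6→7,7→3]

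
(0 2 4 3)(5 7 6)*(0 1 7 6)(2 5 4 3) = (0 5 6 4 2 3 1 7)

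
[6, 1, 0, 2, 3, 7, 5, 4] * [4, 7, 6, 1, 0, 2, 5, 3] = [5, 7, 4, 6, 1, 3, 2, 0]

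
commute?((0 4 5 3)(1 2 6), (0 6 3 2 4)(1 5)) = no:(0 4 5 3)(1 2 6)*(0 6 3 2 4)(1 5) = (1 4)(2 3 6 5), (0 6 3 2 4)(1 5)*(0 4 5 3)(1 2 6) = (0 1 3 6)(2 5)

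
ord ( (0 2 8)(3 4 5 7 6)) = 15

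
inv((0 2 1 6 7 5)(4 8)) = (0 5 7 6 1 2)(4 8)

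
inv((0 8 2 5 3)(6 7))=(0 3 5 2 8)(6 7)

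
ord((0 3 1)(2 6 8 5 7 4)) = 6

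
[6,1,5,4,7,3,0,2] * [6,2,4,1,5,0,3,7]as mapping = [0→3,1→2,2→0,3→5,4→7,5→1,6→6,7→4]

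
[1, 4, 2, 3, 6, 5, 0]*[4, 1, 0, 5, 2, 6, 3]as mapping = [0→1, 1→2, 2→0, 3→5, 4→3, 5→6, 6→4]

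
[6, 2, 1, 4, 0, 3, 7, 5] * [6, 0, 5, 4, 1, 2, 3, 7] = [3, 5, 0, 1, 6, 4, 7, 2]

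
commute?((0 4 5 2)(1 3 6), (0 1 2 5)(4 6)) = no:(0 4 5 2)(1 3 6)*(0 1 2 5)(4 6) = (0 6 2 1 3 4), (0 1 2 5)(4 6)*(0 4 5 2)(1 3 6) = (0 3 6 5 4 1)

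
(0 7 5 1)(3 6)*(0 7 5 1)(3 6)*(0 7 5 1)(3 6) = (0 1 5 7)(3 6)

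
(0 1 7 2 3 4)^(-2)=(0 3 7)(1 4 2)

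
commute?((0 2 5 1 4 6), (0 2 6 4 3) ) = no:(0 2 5 1 4 6)*(0 2 6 4 3) = (0 6 2 5 1 3), (0 2 6 4 3)*(0 2 5 1 4 6) = (0 5 1 4 3 2) 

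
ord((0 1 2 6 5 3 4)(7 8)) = 14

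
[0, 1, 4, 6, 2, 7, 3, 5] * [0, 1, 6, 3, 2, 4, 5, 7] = [0, 1, 2, 5, 6, 7, 3, 4]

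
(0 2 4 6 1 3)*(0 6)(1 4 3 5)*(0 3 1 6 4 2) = (1 5 6 2)(3 4)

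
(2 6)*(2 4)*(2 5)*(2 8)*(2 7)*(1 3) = (1 3)(2 6 4 5 8 7)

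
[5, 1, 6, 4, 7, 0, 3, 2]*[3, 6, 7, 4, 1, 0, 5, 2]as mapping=[0→0, 1→6, 2→5, 3→1, 4→2, 5→3, 6→4, 7→7]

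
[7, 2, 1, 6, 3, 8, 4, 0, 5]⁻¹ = [7, 2, 1, 4, 6, 8, 3, 0, 5]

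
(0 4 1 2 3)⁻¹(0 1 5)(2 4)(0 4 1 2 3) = (1 3)(2 5 4)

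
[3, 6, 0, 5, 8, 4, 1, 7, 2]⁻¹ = [2, 6, 8, 0, 5, 3, 1, 7, 4]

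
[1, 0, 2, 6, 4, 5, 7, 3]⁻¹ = [1, 0, 2, 7, 4, 5, 3, 6]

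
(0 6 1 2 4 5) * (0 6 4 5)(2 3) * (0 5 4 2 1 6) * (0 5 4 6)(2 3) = (0 3 1 2 6)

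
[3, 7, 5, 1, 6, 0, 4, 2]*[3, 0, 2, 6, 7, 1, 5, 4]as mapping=[0→6, 1→4, 2→1, 3→0, 4→5, 5→3, 6→7, 7→2]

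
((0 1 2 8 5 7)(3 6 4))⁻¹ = (0 7 5 8 2 1)(3 4 6)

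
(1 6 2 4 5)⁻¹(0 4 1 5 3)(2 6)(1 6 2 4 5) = (0 5 6 1 3)(2 4)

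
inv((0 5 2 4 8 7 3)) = (0 3 7 8 4 2 5)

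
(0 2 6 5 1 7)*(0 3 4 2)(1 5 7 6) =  (1 6 7 3 4 2)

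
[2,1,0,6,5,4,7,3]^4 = [0,1,2,6,4,5,7,3]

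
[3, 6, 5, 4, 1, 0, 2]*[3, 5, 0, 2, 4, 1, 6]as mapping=[0→2, 1→6, 2→1, 3→4, 4→5, 5→3, 6→0]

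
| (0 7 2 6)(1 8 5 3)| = 4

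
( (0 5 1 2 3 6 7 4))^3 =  (0 2 7 5 3 4 1 6)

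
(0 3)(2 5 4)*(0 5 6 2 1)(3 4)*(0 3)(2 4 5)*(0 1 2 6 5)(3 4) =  (1 4 2 5)(3 6)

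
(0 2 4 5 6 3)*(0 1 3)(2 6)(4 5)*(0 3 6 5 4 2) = (0 5)(1 6 3)(2 4)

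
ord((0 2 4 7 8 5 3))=7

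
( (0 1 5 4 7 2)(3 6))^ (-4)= (0 5 7)(1 4 2)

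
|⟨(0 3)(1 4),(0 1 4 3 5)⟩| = 10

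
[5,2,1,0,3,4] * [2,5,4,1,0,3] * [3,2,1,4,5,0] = [4,5,0,1,2,3]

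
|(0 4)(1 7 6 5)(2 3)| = 4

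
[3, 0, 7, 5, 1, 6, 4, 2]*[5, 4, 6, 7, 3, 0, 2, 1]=[7, 5, 1, 0, 4, 2, 3, 6]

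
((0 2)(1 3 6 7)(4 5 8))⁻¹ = (0 2)(1 7 6 3)(4 8 5)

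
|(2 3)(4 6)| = 2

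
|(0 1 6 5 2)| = 5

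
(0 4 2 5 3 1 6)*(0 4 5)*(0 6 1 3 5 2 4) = (0 2 6)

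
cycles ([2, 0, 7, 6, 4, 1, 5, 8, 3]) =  (0 2 7 8 3 6 5 1) 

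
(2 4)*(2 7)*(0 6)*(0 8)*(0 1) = (0 6 8 1) (2 4 7) 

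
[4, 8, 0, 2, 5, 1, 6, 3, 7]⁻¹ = [2, 5, 3, 7, 0, 4, 6, 8, 1]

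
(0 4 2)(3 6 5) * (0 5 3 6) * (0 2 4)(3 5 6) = (2 6 5 3)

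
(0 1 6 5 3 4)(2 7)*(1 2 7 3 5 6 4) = (0 2 3 1 4)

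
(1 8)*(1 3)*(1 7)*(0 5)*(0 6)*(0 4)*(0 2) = (0 5 6 4 2)(1 8 3 7)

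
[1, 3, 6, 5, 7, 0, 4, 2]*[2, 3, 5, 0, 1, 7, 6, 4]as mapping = [0→3, 1→0, 2→6, 3→7, 4→4, 5→2, 6→1, 7→5]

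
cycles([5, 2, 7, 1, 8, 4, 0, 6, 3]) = (0 5 4 8 3 1 2 7 6)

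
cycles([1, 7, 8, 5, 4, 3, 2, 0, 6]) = (0 1 7)(2 8 6)(3 5)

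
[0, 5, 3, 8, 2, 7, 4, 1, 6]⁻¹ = [0, 7, 4, 2, 6, 1, 8, 5, 3]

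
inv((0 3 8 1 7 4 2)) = (0 2 4 7 1 8 3)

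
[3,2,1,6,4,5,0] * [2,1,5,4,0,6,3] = [4,5,1,3,0,6,2]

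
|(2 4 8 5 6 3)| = 6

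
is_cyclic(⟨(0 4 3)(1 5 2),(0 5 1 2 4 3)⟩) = no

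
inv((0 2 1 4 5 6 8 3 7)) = (0 7 3 8 6 5 4 1 2)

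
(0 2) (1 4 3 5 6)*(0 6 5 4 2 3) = (0 3 4) (1 2 6) 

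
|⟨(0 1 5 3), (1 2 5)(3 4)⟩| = 720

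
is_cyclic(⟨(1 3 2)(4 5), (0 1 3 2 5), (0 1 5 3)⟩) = no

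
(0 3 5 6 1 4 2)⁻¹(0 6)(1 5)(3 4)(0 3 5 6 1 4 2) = (1 3)(2 5)(4 6)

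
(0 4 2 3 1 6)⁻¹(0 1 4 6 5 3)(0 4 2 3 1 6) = (0 5 1 4 6 2)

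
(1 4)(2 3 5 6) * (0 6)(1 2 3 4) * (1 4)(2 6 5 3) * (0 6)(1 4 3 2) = (0 5 6 1 3 2 4)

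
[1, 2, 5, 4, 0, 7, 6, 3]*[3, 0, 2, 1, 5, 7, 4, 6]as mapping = [0→0, 1→2, 2→7, 3→5, 4→3, 5→6, 6→4, 7→1]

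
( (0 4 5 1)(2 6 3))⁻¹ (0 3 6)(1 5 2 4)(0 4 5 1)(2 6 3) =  (0 1 6 5)(2 3 4)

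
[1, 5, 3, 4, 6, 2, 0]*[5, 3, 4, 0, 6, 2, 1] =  [3, 2, 0, 6, 1, 4, 5]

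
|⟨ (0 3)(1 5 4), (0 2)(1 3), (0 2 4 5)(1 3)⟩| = 720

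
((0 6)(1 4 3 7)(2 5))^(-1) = (0 6)(1 7 3 4)(2 5)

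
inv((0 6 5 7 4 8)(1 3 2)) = (0 8 4 7 5 6)(1 2 3)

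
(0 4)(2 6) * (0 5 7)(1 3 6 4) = (0 1 3 6 2 4 5 7)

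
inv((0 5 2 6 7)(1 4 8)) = (0 7 6 2 5)(1 8 4)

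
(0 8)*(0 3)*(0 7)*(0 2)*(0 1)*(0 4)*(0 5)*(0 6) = (0 8 3 7 2 1 4 5 6)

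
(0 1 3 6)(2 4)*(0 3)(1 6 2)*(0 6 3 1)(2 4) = (0 3 4)(1 6)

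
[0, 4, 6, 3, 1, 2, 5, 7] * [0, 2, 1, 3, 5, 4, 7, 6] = [0, 5, 7, 3, 2, 1, 4, 6]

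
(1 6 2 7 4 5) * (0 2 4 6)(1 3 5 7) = (0 2 1)(3 5)(4 7 6)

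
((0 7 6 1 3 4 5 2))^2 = (0 6 3 5)(1 4 2 7)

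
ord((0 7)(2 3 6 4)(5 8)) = 4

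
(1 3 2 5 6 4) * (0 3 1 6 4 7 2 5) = (0 3 5 4 6 7 2)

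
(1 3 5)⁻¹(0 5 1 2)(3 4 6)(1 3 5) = (0 1 3 2)(4 6 5)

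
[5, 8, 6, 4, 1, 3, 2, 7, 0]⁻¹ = [8, 4, 6, 5, 3, 0, 2, 7, 1]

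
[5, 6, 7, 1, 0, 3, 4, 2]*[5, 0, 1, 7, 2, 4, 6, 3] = [4, 6, 3, 0, 5, 7, 2, 1]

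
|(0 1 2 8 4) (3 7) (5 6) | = 10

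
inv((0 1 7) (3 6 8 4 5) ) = (0 7 1) (3 5 4 8 6) 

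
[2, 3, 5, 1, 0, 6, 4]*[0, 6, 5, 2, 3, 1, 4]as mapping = [0→5, 1→2, 2→1, 3→6, 4→0, 5→4, 6→3]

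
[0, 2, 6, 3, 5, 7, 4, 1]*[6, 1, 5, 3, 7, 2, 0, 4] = [6, 5, 0, 3, 2, 4, 7, 1]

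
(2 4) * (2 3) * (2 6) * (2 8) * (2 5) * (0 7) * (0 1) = (0 7 1)(2 4 3 6 8 5)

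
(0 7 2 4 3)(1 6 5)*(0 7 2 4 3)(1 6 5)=(0 2 3 7 4)(1 5 6)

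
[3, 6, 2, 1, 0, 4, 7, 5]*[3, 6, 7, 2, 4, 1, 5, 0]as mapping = [0→2, 1→5, 2→7, 3→6, 4→3, 5→4, 6→0, 7→1]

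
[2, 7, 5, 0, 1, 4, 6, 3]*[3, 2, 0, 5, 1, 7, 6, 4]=[0, 4, 7, 3, 2, 1, 6, 5]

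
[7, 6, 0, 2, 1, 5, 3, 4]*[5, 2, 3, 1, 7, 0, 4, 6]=[6, 4, 5, 3, 2, 0, 1, 7]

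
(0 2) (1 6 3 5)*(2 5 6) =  (0 5 1 2) (3 6) 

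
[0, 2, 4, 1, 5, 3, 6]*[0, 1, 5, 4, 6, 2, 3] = [0, 5, 6, 1, 2, 4, 3]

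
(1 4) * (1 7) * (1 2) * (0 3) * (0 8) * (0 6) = (0 3 8 6)(1 4 7 2)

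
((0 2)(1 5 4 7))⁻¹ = (0 2)(1 7 4 5)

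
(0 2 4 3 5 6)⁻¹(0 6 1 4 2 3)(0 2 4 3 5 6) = (0 1 3 4 5 2)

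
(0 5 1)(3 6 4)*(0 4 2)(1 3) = (0 5 3 6 2)(1 4)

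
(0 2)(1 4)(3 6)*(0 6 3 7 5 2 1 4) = (0 1)(2 6 7 5)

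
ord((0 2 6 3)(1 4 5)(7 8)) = 12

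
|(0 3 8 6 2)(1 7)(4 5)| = 10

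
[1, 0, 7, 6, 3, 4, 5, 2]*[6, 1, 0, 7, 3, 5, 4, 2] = [1, 6, 2, 4, 7, 3, 5, 0]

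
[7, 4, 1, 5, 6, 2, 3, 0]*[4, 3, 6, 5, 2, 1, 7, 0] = [0, 2, 3, 1, 7, 6, 5, 4]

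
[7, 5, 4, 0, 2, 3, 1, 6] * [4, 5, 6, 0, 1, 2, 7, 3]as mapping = [0→3, 1→2, 2→1, 3→4, 4→6, 5→0, 6→5, 7→7]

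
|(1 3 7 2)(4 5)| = 4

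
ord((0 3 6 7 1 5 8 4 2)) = 9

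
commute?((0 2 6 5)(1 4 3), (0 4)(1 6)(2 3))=no:(0 2 6 5)(1 4 3)*(0 4)(1 6)(2 3)=(0 3 6 5 4 2 1), (0 4)(1 6)(2 3)*(0 2 6 5)(1 4 3)=(0 3 6 4 2 1 5)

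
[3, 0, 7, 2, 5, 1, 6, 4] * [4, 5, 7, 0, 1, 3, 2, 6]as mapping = [0→0, 1→4, 2→6, 3→7, 4→3, 5→5, 6→2, 7→1]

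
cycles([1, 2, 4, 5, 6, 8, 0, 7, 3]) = (0 1 2 4 6)(3 5 8)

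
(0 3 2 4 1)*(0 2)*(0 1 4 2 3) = (1 3)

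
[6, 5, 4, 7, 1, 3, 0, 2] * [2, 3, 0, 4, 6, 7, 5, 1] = [5, 7, 6, 1, 3, 4, 2, 0]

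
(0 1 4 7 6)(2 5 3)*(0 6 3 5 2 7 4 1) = (3 7)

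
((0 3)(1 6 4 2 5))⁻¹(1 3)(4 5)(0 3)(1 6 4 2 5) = (0 6)(1 2)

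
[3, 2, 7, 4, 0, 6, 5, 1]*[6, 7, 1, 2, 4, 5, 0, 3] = [2, 1, 3, 4, 6, 0, 5, 7]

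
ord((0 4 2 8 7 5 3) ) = 7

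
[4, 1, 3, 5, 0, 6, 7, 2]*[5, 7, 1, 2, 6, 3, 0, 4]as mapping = [0→6, 1→7, 2→2, 3→3, 4→5, 5→0, 6→4, 7→1]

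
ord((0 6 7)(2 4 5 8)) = 12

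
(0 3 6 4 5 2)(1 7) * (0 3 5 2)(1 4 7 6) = (0 5)(1 6 7 4 2 3)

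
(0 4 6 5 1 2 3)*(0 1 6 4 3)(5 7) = (0 3 1 2)(5 6 7)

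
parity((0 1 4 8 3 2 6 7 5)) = even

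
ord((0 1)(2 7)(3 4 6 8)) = 4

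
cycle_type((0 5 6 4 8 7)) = 6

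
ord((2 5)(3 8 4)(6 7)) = 6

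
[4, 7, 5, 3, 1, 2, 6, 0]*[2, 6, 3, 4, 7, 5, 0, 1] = [7, 1, 5, 4, 6, 3, 0, 2]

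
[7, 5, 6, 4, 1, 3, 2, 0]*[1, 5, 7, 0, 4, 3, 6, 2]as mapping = [0→2, 1→3, 2→6, 3→4, 4→5, 5→0, 6→7, 7→1]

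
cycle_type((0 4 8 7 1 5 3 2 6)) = 9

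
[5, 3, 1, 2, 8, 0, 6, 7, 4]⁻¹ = [5, 2, 3, 1, 8, 0, 6, 7, 4]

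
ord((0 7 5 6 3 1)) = 6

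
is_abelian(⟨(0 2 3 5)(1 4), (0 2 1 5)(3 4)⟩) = no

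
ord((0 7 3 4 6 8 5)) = 7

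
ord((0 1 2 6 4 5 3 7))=8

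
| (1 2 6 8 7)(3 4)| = 10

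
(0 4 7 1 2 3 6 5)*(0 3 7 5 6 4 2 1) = (0 2 7)(3 4 5)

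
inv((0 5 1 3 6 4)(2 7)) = (0 4 6 3 1 5)(2 7)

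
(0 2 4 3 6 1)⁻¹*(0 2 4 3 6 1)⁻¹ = (0 6 4)(1 3 2)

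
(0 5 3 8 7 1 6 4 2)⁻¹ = (0 2 4 6 1 7 8 3 5)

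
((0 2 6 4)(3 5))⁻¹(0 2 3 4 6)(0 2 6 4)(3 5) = (0 4 2 6 5)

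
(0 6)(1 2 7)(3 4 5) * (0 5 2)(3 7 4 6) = (0 3 6 5 7 1)(2 4)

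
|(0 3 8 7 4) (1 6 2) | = 15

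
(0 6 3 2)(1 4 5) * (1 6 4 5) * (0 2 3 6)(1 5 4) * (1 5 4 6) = (0 5)(1 6)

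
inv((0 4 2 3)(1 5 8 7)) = (0 3 2 4)(1 7 8 5)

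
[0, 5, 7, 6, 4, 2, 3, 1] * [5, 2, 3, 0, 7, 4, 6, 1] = [5, 4, 1, 6, 7, 3, 0, 2]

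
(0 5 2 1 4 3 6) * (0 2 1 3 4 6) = (0 5 1 6 2 3)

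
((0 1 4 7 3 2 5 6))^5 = (0 2 4 6 3 1 5 7)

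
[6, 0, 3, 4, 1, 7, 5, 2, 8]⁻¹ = [1, 4, 7, 2, 3, 6, 0, 5, 8]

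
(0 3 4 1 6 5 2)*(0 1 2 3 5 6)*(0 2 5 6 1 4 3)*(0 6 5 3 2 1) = (0 5 6)(2 4 3)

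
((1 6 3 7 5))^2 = (1 3 5 6 7)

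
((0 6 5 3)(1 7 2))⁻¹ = (0 3 5 6)(1 2 7)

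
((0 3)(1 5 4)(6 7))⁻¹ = (0 3)(1 4 5)(6 7)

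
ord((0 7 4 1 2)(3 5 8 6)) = 20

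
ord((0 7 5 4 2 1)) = 6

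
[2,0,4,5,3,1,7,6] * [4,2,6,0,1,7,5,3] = [6,4,1,7,0,2,3,5]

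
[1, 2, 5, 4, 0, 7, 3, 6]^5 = [6, 3, 4, 5, 7, 0, 2, 1]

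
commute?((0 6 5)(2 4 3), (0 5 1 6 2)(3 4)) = no:(0 6 5)(2 4 3)*(0 5 1 6 2)(3 4) = (0 2 3)(1 6), (0 5 1 6 2)(3 4)*(0 6 5)(2 4 3) = (1 5)(2 6 4)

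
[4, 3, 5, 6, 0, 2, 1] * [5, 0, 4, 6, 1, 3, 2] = [1, 6, 3, 2, 5, 4, 0]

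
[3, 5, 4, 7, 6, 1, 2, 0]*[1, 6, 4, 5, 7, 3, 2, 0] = [5, 3, 7, 0, 2, 6, 4, 1]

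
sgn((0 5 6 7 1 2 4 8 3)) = 1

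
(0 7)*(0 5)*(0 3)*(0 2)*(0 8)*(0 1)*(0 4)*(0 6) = (0 7 5 3 2 8 1 4 6) 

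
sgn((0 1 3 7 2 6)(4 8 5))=-1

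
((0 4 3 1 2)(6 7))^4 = (0 2 1 3 4)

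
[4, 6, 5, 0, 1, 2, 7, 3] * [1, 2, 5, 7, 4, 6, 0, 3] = [4, 0, 6, 1, 2, 5, 3, 7]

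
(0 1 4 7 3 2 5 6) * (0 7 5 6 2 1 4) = (0 4 5 2 6 7 3 1)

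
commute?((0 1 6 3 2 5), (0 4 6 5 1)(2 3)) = no:(0 1 6 3 2 5) * (0 4 6 5 1)(2 3) = (1 5 4 6 2), (0 4 6 5 1)(2 3) * (0 1 6 3 2 5) = (0 4 3 5 6)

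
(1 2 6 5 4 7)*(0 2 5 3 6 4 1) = (0 2 4 7)(1 5)(3 6)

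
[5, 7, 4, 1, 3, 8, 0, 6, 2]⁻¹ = [6, 3, 8, 4, 2, 0, 7, 1, 5]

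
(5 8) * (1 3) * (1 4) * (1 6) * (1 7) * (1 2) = (1 3 4 6 7 2)(5 8)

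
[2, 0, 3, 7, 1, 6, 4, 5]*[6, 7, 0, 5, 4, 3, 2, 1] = [0, 6, 5, 1, 7, 2, 4, 3]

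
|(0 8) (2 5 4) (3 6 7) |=6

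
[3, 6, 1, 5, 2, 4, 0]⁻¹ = [6, 2, 4, 0, 5, 3, 1]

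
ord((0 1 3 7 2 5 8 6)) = 8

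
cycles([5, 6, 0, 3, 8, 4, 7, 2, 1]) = (0 5 4 8 1 6 7 2)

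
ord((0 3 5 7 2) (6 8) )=10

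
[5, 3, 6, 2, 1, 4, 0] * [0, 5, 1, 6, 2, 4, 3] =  [4, 6, 3, 1, 5, 2, 0]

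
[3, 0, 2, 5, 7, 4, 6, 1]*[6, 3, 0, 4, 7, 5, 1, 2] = [4, 6, 0, 5, 2, 7, 1, 3]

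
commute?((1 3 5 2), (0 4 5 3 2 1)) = no:(1 3 5 2)*(0 4 5 3 2 1) = (0 4 5 1 2), (0 4 5 3 2 1)*(1 3 5 2) = (0 4 2 3 1)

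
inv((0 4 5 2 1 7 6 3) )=(0 3 6 7 1 2 5 4) 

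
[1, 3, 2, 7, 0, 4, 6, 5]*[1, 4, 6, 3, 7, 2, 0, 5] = [4, 3, 6, 5, 1, 7, 0, 2]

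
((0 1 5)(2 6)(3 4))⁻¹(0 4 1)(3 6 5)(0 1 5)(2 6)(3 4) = (0 4 2)(1 3 5)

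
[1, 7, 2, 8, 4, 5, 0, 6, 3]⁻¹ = [6, 0, 2, 8, 4, 5, 7, 1, 3]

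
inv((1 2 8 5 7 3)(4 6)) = (1 3 7 5 8 2)(4 6)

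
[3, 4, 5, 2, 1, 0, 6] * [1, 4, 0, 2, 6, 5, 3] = [2, 6, 5, 0, 4, 1, 3]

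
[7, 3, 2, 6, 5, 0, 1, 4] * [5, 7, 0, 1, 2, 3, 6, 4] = [4, 1, 0, 6, 3, 5, 7, 2]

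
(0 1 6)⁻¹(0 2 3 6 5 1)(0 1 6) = (0 5 6 1 2 3)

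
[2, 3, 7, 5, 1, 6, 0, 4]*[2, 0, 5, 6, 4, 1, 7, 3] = [5, 6, 3, 1, 0, 7, 2, 4]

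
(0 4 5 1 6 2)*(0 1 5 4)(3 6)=(1 3 6 2)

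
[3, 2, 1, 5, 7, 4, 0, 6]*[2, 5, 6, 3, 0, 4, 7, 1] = [3, 6, 5, 4, 1, 0, 2, 7]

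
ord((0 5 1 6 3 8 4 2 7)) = 9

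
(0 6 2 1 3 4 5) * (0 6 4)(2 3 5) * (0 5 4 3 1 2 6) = (0 3 5)(1 4 6)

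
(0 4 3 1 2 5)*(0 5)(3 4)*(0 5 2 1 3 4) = (0 4)(2 5)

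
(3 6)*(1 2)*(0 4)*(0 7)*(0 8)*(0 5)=(0 4 7 8 5)(1 2)(3 6)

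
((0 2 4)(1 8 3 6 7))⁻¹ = (0 4 2)(1 7 6 3 8)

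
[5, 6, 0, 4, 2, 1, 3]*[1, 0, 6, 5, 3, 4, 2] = [4, 2, 1, 3, 6, 0, 5]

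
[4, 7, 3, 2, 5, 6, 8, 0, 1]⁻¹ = [7, 8, 3, 2, 0, 4, 5, 1, 6]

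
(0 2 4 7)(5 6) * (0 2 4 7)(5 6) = (0 4)(2 7)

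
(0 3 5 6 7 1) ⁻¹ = (0 1 7 6 5 3) 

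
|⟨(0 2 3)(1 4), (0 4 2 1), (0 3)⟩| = 120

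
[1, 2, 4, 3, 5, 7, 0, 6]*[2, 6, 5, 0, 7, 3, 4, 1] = [6, 5, 7, 0, 3, 1, 2, 4]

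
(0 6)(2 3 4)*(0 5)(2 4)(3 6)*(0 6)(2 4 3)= (0 2)(3 4)(5 6)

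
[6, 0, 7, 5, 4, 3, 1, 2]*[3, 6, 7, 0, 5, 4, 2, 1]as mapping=[0→2, 1→3, 2→1, 3→4, 4→5, 5→0, 6→6, 7→7]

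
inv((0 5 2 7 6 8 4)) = (0 4 8 6 7 2 5)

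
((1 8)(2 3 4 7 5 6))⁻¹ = (1 8)(2 6 5 7 4 3)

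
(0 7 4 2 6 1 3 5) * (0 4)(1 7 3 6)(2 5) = (0 3 2 1 6 7)(4 5)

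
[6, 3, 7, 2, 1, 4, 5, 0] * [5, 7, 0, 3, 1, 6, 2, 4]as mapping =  [0→2, 1→3, 2→4, 3→0, 4→7, 5→1, 6→6, 7→5]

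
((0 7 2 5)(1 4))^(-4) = ()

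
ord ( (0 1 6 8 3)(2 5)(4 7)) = 10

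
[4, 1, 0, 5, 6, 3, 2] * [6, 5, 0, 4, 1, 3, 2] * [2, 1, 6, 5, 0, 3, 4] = [1, 3, 4, 5, 6, 0, 2]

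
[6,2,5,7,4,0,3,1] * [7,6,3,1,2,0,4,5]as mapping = [0→4,1→3,2→0,3→5,4→2,5→7,6→1,7→6]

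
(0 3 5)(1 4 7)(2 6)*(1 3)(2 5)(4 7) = (0 1 7 3 2 6 5)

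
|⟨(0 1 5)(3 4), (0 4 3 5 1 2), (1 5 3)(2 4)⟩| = 720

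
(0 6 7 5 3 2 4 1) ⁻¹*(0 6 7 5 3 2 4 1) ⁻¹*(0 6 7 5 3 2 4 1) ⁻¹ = (0 2 7 1 3 6 4 5) 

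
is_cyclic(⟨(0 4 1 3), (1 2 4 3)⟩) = no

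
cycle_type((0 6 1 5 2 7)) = 6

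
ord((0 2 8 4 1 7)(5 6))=6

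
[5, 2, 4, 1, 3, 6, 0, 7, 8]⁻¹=[6, 3, 1, 4, 2, 0, 5, 7, 8]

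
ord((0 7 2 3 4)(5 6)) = 10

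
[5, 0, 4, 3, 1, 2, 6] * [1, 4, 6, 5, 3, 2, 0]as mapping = [0→2, 1→1, 2→3, 3→5, 4→4, 5→6, 6→0]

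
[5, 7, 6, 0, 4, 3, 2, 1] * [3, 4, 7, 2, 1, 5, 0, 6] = [5, 6, 0, 3, 1, 2, 7, 4]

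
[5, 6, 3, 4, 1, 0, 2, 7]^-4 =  [0, 6, 3, 4, 1, 5, 2, 7]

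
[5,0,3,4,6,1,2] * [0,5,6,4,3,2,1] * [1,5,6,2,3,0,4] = [6,1,3,2,5,0,4]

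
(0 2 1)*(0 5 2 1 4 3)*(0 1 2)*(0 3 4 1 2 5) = (0 5 3 2 1)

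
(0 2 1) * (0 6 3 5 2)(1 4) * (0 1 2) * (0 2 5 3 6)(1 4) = (0 4 5 2 1)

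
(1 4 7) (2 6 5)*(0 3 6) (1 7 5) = (0 3 6 1 4 5 2) 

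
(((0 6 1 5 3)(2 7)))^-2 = (0 5 6 3 1)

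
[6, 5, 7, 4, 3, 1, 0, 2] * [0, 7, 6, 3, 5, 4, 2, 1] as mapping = [0→2, 1→4, 2→1, 3→5, 4→3, 5→7, 6→0, 7→6] 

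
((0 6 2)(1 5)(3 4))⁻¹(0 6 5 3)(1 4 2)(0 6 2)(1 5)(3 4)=(0 5 3)(1 4 6 2)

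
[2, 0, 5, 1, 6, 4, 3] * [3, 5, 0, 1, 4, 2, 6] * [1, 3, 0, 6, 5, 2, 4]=[1, 6, 0, 2, 4, 5, 3]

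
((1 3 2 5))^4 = ()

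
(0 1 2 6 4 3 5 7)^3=(0 6 5 1 4 7 2 3)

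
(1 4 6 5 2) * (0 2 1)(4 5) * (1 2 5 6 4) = (0 5 2)(1 6)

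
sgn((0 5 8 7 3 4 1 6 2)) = 1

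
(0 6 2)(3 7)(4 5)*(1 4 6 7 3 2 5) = (0 7 2)(1 4)(5 6)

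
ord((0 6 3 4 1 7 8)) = 7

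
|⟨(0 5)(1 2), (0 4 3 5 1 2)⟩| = 720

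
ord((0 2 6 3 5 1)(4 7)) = 6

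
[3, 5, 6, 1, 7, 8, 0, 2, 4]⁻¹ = [6, 3, 7, 0, 8, 1, 2, 4, 5]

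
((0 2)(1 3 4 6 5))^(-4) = (1 3 4 6 5)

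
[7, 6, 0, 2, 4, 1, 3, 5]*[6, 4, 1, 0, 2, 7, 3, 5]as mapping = [0→5, 1→3, 2→6, 3→1, 4→2, 5→4, 6→0, 7→7]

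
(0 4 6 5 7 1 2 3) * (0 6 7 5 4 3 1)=(0 3 6 4 7)(1 2)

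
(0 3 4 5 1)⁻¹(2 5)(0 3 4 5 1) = (1 2)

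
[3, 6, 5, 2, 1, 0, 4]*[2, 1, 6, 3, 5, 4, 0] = [3, 0, 4, 6, 1, 2, 5]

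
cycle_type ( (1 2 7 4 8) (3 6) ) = 2.5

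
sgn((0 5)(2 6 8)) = -1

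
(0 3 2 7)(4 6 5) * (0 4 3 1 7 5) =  (0 1 7 4 6)(2 5 3)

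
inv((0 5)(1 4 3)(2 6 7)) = (0 5)(1 3 4)(2 7 6)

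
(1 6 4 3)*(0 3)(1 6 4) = (0 3 6 1 4)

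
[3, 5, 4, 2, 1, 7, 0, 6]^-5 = [4, 6, 5, 1, 7, 0, 2, 3]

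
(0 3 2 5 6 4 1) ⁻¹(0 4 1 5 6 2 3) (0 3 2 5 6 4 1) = (0 6 4 5 2 3 1) 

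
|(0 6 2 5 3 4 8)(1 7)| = 14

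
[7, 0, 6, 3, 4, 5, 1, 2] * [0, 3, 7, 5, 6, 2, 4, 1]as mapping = [0→1, 1→0, 2→4, 3→5, 4→6, 5→2, 6→3, 7→7]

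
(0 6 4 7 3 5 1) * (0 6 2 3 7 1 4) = (0 2 3 5 4 1 6)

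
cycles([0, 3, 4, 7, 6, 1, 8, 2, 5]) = (1 3 7 2 4 6 8 5)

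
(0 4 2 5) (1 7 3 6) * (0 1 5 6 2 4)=(1 7 3 2 6 5) 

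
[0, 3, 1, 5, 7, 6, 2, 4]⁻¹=[0, 2, 6, 1, 7, 3, 5, 4]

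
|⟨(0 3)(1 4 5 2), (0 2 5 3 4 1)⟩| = 48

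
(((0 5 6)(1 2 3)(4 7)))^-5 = (0 5 6)(1 2 3)(4 7)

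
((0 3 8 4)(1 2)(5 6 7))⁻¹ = (0 4 8 3)(1 2)(5 7 6)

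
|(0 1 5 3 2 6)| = 6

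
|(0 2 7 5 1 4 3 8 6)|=9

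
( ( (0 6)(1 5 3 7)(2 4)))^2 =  (1 3)(5 7)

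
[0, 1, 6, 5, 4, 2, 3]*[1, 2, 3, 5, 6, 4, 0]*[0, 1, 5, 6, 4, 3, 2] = [1, 5, 0, 4, 2, 6, 3]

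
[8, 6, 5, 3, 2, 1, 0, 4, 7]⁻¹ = [6, 5, 4, 3, 7, 2, 1, 8, 0]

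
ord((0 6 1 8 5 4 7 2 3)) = 9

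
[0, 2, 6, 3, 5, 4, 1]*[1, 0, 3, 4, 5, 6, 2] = [1, 3, 2, 4, 6, 5, 0]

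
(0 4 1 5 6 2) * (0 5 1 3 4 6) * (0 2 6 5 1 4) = (0 5 2 1 4 3)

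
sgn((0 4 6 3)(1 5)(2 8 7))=1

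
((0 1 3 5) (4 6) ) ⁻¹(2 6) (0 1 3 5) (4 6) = (2 4) 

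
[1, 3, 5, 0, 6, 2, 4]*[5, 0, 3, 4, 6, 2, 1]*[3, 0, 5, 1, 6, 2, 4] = [3, 6, 5, 2, 0, 1, 4]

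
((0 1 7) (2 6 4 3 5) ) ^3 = (2 3 6 5 4) 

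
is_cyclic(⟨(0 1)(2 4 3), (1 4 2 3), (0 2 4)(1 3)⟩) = no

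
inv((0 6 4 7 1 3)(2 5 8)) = (0 3 1 7 4 6)(2 8 5)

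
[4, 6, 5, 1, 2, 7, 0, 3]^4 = [7, 2, 1, 4, 3, 6, 5, 0]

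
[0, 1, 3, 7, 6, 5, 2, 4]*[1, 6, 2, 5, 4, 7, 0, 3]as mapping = [0→1, 1→6, 2→5, 3→3, 4→0, 5→7, 6→2, 7→4]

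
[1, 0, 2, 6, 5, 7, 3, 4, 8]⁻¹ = [1, 0, 2, 6, 7, 4, 3, 5, 8]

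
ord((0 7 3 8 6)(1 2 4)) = 15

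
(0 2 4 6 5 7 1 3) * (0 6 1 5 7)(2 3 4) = (0 3 6 7 5)(1 4)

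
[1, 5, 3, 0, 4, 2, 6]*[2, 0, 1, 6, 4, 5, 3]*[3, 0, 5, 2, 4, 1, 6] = [3, 1, 6, 5, 4, 0, 2]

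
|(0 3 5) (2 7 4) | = 3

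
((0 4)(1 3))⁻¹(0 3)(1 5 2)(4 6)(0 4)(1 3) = (0 6)(1 4)(2 3 5)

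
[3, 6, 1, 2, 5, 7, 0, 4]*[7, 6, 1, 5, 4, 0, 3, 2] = [5, 3, 6, 1, 0, 2, 7, 4]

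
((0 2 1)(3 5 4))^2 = (0 1 2)(3 4 5)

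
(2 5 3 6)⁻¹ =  (2 6 3 5)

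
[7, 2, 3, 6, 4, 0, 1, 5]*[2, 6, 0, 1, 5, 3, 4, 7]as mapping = [0→7, 1→0, 2→1, 3→4, 4→5, 5→2, 6→6, 7→3]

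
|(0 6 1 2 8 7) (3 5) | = 6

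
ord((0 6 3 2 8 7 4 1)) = 8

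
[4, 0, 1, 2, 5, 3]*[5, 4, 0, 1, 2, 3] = [2, 5, 4, 0, 3, 1]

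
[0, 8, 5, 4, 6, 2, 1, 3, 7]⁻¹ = [0, 6, 5, 7, 3, 2, 4, 8, 1]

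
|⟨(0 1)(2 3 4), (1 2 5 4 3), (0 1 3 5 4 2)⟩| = 720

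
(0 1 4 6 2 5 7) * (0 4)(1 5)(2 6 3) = (0 5 7 4 3 2 1)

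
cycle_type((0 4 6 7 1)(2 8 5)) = 3.5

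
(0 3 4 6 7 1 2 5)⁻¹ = (0 5 2 1 7 6 4 3)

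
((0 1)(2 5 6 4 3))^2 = (2 6 3 5 4)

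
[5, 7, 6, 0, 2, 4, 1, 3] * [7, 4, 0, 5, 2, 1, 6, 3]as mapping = [0→1, 1→3, 2→6, 3→7, 4→0, 5→2, 6→4, 7→5]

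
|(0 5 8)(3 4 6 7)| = 12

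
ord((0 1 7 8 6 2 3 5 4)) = 9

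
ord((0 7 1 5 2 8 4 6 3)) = 9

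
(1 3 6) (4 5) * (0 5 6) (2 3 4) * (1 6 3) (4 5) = (0 4 3) (1 5 2) 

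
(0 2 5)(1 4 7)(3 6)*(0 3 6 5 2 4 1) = (0 4 7)(3 5)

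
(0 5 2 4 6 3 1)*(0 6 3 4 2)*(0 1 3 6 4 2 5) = (1 4 6 2 5) 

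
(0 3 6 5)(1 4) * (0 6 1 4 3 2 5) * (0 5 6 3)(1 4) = (0 2 6 5 3 4 1)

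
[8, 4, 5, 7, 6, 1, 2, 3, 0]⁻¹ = [8, 5, 6, 7, 1, 2, 4, 3, 0]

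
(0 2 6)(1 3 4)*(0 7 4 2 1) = (0 1 3 2 6 7 4)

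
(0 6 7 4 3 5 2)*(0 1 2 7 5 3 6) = (1 2)(4 6 5 7)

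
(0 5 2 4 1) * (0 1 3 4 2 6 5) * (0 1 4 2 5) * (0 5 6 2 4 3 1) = (1 3 4)(2 6 5)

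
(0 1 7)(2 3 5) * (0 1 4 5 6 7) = (0 4 5 2 3 6 7 1)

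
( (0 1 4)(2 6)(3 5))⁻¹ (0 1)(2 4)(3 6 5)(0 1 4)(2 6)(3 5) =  (0 6)(1 4)(2 3 5)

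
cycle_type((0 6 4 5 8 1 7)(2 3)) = 2.7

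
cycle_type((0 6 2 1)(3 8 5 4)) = 4^2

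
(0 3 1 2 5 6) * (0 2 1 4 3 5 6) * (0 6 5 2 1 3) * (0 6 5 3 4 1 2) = (1 4 6 2 3)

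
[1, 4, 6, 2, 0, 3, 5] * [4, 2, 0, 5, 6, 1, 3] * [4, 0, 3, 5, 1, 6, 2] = [3, 2, 5, 4, 1, 6, 0]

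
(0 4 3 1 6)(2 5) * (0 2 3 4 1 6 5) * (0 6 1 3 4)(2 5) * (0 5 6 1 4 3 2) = (0 2 1)(3 4 5)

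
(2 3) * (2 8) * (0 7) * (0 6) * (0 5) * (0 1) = (0 7 6 5 1)(2 3 8)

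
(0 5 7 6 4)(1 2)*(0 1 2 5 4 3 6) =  (0 4 1 5 7)(3 6)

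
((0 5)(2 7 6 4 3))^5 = (0 5)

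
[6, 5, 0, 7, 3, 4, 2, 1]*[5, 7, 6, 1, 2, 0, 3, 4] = [3, 0, 5, 4, 1, 2, 6, 7]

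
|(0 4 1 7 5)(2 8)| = 10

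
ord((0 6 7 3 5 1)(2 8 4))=6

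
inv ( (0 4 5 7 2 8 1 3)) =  (0 3 1 8 2 7 5 4)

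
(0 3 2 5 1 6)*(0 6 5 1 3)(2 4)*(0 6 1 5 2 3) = (0 6 1 2 5)(3 4)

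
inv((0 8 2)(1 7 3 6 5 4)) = (0 2 8)(1 4 5 6 3 7)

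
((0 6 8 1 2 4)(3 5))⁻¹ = (0 4 2 1 8 6)(3 5)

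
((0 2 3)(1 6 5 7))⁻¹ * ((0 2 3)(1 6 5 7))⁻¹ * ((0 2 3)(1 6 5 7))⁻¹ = (1 6 5 7)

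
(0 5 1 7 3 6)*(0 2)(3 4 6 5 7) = (0 7 4 6 2)(1 3 5)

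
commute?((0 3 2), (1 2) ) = no:(0 3 2)*(1 2) = (0 3 1 2), (1 2)*(0 3 2) = (0 3 2 1) 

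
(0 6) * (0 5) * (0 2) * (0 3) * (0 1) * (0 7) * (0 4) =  (0 6 5 2 3 1 7 4)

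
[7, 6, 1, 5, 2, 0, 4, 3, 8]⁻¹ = [5, 2, 4, 7, 6, 3, 1, 0, 8]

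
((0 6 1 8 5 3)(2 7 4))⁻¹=(0 3 5 8 1 6)(2 4 7)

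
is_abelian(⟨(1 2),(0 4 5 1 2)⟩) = no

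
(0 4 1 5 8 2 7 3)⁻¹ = (0 3 7 2 8 5 1 4)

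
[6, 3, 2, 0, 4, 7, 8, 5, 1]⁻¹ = [3, 8, 2, 1, 4, 7, 0, 5, 6]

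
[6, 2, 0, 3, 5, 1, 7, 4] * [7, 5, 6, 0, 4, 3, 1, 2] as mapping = [0→1, 1→6, 2→7, 3→0, 4→3, 5→5, 6→2, 7→4] 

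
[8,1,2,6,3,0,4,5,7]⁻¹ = [5,1,2,4,6,7,3,8,0]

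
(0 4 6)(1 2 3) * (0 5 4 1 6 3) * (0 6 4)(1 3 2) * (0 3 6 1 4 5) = (0 6)(1 4 2)(3 5)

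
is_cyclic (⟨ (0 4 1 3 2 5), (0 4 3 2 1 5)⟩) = no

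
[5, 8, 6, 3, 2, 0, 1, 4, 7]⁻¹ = [5, 6, 4, 3, 7, 0, 2, 8, 1]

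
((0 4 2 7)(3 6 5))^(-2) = (0 2)(3 6 5)(4 7)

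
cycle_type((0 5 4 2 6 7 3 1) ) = 8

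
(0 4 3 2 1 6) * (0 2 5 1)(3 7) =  (0 4 7 3 5 1 6 2)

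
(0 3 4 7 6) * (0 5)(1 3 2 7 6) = (0 2 7 1 3 4 6 5)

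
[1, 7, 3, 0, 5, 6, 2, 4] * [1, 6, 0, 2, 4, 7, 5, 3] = [6, 3, 2, 1, 7, 5, 0, 4]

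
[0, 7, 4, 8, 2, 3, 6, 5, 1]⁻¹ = [0, 8, 4, 5, 2, 7, 6, 1, 3]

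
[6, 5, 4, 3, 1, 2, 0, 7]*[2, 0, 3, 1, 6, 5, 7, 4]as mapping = [0→7, 1→5, 2→6, 3→1, 4→0, 5→3, 6→2, 7→4]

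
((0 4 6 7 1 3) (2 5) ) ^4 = (0 1 6) (3 7 4) 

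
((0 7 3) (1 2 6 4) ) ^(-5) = (0 7 3) (1 4 6 2) 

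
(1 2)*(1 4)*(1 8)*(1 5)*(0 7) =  (0 7) (1 2 4 8 5) 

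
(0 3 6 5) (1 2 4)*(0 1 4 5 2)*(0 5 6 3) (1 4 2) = (1 5 4 2 6) 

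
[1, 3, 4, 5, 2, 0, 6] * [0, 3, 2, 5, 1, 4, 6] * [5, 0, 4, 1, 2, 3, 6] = [1, 3, 0, 2, 4, 5, 6]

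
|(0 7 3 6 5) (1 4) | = 10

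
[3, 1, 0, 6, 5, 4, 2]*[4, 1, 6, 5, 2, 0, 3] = [5, 1, 4, 3, 0, 2, 6]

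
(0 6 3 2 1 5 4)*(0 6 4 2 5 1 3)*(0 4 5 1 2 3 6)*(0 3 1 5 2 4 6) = (0 2)(1 4 3 5)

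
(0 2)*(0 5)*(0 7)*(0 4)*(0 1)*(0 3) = (0 2 5 7 4 1 3)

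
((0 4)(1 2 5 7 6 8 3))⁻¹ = (0 4)(1 3 8 6 7 5 2)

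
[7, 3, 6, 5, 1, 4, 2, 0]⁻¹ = [7, 4, 6, 1, 5, 3, 2, 0]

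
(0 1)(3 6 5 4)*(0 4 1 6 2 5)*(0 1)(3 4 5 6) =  (0 3 2 6 1 5)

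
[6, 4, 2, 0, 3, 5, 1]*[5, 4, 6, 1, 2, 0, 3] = [3, 2, 6, 5, 1, 0, 4]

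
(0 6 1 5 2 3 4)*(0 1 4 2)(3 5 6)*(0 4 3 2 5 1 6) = (0 2 1)(3 5 4 6)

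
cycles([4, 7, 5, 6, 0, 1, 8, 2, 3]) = (0 4)(1 7 2 5)(3 6 8)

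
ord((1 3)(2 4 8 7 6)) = 10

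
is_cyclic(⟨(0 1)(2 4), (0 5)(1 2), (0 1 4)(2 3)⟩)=no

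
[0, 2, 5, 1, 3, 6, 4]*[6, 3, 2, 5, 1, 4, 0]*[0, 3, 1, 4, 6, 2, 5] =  [5, 1, 6, 4, 2, 0, 3]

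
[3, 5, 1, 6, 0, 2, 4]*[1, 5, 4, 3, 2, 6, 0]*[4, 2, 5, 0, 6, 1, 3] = [0, 3, 1, 4, 2, 6, 5]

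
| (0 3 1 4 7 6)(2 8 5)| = 6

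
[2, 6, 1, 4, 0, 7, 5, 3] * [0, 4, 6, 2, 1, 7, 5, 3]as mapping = [0→6, 1→5, 2→4, 3→1, 4→0, 5→3, 6→7, 7→2]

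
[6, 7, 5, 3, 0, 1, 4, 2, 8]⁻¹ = [4, 5, 7, 3, 6, 2, 0, 1, 8]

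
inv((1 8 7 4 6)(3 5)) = (1 6 4 7 8)(3 5)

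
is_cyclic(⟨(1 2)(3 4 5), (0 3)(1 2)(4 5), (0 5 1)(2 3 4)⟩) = no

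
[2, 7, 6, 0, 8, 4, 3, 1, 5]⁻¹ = [3, 7, 0, 6, 5, 8, 2, 1, 4]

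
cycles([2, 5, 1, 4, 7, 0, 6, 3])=(0 2 1 5)(3 4 7)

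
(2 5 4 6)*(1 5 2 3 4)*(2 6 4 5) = (1 2 6 3 5)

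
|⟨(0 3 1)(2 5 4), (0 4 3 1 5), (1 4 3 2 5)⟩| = 360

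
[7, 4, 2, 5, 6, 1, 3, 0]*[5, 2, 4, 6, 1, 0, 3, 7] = [7, 1, 4, 0, 3, 2, 6, 5]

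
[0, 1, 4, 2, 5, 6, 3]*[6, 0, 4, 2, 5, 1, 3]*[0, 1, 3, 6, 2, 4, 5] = [5, 0, 4, 2, 1, 6, 3]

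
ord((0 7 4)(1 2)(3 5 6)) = 6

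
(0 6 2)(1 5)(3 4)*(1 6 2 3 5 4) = (0 2)(1 4 5 6 3)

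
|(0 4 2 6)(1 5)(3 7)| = 4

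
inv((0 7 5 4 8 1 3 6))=(0 6 3 1 8 4 5 7)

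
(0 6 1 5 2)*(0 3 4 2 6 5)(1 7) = (0 5 6 7 1)(2 3 4)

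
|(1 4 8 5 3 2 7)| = 7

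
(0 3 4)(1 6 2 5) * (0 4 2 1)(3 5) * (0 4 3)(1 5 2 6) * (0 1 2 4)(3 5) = (0 4 5)(1 2)(3 6)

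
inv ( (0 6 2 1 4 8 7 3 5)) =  (0 5 3 7 8 4 1 2 6)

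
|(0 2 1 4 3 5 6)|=7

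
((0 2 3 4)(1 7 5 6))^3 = (0 4 3 2)(1 6 5 7)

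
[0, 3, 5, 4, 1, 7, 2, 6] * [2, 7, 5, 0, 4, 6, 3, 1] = [2, 0, 6, 4, 7, 1, 5, 3]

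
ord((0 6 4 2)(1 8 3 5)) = 4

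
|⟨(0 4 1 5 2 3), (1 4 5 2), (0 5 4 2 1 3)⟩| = 720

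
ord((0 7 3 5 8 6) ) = 6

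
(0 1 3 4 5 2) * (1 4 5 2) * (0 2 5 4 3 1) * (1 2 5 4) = (0 3 1 2 5)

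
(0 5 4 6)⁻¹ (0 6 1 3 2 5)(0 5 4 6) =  (0 1 3 2 4 5)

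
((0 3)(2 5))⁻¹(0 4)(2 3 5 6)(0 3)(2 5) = (0 2 6 5)(3 4)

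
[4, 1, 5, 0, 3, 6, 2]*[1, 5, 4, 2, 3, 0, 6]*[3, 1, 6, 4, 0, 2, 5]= [4, 2, 3, 1, 6, 5, 0] 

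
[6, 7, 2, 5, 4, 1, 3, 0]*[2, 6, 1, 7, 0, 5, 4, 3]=[4, 3, 1, 5, 0, 6, 7, 2]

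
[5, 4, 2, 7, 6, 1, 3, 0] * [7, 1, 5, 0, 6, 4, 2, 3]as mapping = [0→4, 1→6, 2→5, 3→3, 4→2, 5→1, 6→0, 7→7]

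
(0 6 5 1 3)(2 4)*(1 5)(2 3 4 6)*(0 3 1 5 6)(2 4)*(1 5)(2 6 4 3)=(0 3 2)(1 6)(4 5)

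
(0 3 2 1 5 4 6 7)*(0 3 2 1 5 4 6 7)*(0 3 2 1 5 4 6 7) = (0 1 6 3 5 7 2 4)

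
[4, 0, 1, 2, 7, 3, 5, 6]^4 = [5, 6, 7, 4, 3, 0, 1, 2]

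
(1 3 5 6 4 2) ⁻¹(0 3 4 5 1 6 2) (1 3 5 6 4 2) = (0 5 2 6 3 4 1) 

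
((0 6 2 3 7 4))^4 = (0 7 2)(3 6 4)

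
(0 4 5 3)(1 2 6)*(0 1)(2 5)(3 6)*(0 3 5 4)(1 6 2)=(1 4)(2 5)(3 6)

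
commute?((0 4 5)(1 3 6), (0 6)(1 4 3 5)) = no:(0 4 5)(1 3 6)*(0 6)(1 4 3 5) = (0 3)(1 5 6 4), (0 6)(1 4 3 5)*(0 4 5)(1 3 6) = (0 1 5 3)(4 6)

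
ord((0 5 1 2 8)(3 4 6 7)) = 20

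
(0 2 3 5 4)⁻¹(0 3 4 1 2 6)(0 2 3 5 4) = (0 1 3 6 2 5)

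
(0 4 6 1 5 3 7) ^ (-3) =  (0 5 4 3 6 7 1) 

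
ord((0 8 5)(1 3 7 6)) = 12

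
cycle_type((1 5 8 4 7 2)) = 6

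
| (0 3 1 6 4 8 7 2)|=8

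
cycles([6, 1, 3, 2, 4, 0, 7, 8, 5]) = (0 6 7 8 5)(2 3)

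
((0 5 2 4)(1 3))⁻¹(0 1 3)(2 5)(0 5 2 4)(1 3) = (1 5 3)(2 4)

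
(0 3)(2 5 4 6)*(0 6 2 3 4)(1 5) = (0 4 2 1 5)(3 6)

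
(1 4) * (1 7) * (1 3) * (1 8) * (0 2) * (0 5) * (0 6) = (0 2 5 6)(1 4 7 3 8)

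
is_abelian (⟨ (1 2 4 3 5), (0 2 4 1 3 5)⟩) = no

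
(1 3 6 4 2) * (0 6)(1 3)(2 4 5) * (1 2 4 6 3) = (0 3)(1 2)(4 6 5)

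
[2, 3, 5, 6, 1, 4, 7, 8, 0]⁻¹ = [8, 4, 0, 1, 5, 2, 3, 6, 7]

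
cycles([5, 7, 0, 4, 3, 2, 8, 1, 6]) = (0 5 2)(1 7)(3 4)(6 8)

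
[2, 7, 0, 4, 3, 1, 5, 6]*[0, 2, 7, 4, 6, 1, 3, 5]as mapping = [0→7, 1→5, 2→0, 3→6, 4→4, 5→2, 6→1, 7→3]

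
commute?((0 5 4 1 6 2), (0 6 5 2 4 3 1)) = no:(0 5 4 1 6 2)*(0 6 5 2 4 3 1) = (0 2 6 4)(1 5 3), (0 6 5 2 4 3 1)*(0 5 4 1 6 2) = (0 2 1 5)(3 6 4)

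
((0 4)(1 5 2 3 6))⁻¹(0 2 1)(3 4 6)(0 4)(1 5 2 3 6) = (0 1 6)(3 5 4)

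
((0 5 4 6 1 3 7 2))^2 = (0 4 1 7)(2 5 6 3)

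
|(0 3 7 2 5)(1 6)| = 10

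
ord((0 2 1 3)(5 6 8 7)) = 4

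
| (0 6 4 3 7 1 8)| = 7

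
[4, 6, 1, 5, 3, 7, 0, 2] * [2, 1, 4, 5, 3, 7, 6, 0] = [3, 6, 1, 7, 5, 0, 2, 4] 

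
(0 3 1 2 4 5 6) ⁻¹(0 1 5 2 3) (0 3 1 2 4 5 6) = (1 3 2 6 4) 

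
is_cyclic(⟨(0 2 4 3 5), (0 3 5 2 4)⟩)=no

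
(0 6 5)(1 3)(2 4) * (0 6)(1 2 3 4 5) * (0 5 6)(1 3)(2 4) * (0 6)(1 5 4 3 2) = (0 4 5 6 2)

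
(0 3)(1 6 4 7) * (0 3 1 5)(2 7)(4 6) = (0 1 4 2 7 5)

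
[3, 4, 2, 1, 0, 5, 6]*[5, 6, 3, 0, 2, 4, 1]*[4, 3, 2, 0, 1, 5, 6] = [4, 2, 0, 6, 5, 1, 3]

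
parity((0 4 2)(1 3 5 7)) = odd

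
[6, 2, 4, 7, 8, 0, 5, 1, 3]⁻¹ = [5, 7, 1, 8, 2, 6, 0, 3, 4]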